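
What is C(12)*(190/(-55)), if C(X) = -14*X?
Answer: 6384/11 ≈ 580.36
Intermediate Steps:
C(12)*(190/(-55)) = (-14*12)*(190/(-55)) = -31920*(-1)/55 = -168*(-38/11) = 6384/11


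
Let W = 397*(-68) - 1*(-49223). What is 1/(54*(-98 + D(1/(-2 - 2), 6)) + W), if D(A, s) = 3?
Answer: 1/17097 ≈ 5.8490e-5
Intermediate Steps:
W = 22227 (W = -26996 + 49223 = 22227)
1/(54*(-98 + D(1/(-2 - 2), 6)) + W) = 1/(54*(-98 + 3) + 22227) = 1/(54*(-95) + 22227) = 1/(-5130 + 22227) = 1/17097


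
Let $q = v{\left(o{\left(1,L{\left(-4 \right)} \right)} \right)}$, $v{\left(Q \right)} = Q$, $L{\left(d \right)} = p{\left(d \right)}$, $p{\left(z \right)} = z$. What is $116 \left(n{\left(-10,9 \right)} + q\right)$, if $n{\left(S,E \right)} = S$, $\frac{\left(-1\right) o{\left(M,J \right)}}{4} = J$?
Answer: $696$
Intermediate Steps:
$L{\left(d \right)} = d$
$o{\left(M,J \right)} = - 4 J$
$q = 16$ ($q = \left(-4\right) \left(-4\right) = 16$)
$116 \left(n{\left(-10,9 \right)} + q\right) = 116 \left(-10 + 16\right) = 116 \cdot 6 = 696$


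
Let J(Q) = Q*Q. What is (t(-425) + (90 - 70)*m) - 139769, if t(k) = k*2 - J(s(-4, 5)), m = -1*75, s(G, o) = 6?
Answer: -142155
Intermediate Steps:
J(Q) = Q²
m = -75
t(k) = -36 + 2*k (t(k) = k*2 - 1*6² = 2*k - 1*36 = 2*k - 36 = -36 + 2*k)
(t(-425) + (90 - 70)*m) - 139769 = ((-36 + 2*(-425)) + (90 - 70)*(-75)) - 139769 = ((-36 - 850) + 20*(-75)) - 139769 = (-886 - 1500) - 139769 = -2386 - 139769 = -142155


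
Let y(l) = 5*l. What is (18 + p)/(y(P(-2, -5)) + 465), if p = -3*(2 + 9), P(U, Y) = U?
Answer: -3/91 ≈ -0.032967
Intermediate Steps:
p = -33 (p = -3*11 = -33)
(18 + p)/(y(P(-2, -5)) + 465) = (18 - 33)/(5*(-2) + 465) = -15/(-10 + 465) = -15/455 = -15*1/455 = -3/91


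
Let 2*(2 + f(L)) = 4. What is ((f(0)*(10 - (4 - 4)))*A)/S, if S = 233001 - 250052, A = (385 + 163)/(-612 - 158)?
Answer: 0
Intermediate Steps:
f(L) = 0 (f(L) = -2 + (1/2)*4 = -2 + 2 = 0)
A = -274/385 (A = 548/(-770) = 548*(-1/770) = -274/385 ≈ -0.71169)
S = -17051
((f(0)*(10 - (4 - 4)))*A)/S = ((0*(10 - (4 - 4)))*(-274/385))/(-17051) = ((0*(10 - 1*0))*(-274/385))*(-1/17051) = ((0*(10 + 0))*(-274/385))*(-1/17051) = ((0*10)*(-274/385))*(-1/17051) = (0*(-274/385))*(-1/17051) = 0*(-1/17051) = 0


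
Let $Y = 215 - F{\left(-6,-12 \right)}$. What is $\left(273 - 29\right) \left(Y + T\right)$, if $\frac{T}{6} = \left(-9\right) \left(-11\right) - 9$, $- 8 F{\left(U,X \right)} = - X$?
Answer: $184586$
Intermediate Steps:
$F{\left(U,X \right)} = \frac{X}{8}$ ($F{\left(U,X \right)} = - \frac{\left(-1\right) X}{8} = \frac{X}{8}$)
$T = 540$ ($T = 6 \left(\left(-9\right) \left(-11\right) - 9\right) = 6 \left(99 - 9\right) = 6 \cdot 90 = 540$)
$Y = \frac{433}{2}$ ($Y = 215 - \frac{1}{8} \left(-12\right) = 215 - - \frac{3}{2} = 215 + \frac{3}{2} = \frac{433}{2} \approx 216.5$)
$\left(273 - 29\right) \left(Y + T\right) = \left(273 - 29\right) \left(\frac{433}{2} + 540\right) = 244 \cdot \frac{1513}{2} = 184586$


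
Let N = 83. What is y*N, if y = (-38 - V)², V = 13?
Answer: 215883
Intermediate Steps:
y = 2601 (y = (-38 - 1*13)² = (-38 - 13)² = (-51)² = 2601)
y*N = 2601*83 = 215883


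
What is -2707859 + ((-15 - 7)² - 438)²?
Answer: -2705743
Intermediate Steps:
-2707859 + ((-15 - 7)² - 438)² = -2707859 + ((-22)² - 438)² = -2707859 + (484 - 438)² = -2707859 + 46² = -2707859 + 2116 = -2705743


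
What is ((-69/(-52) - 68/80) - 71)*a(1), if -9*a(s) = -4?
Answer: -6112/195 ≈ -31.344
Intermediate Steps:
a(s) = 4/9 (a(s) = -1/9*(-4) = 4/9)
((-69/(-52) - 68/80) - 71)*a(1) = ((-69/(-52) - 68/80) - 71)*(4/9) = ((-69*(-1/52) - 68*1/80) - 71)*(4/9) = ((69/52 - 17/20) - 71)*(4/9) = (31/65 - 71)*(4/9) = -4584/65*4/9 = -6112/195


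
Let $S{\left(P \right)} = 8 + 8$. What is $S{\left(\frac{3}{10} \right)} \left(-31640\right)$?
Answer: $-506240$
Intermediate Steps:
$S{\left(P \right)} = 16$
$S{\left(\frac{3}{10} \right)} \left(-31640\right) = 16 \left(-31640\right) = -506240$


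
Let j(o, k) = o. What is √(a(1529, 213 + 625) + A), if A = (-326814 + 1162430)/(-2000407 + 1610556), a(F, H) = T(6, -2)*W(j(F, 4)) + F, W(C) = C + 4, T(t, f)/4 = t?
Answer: 3*√647093946490145/389851 ≈ 195.75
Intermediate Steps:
T(t, f) = 4*t
W(C) = 4 + C
a(F, H) = 96 + 25*F (a(F, H) = (4*6)*(4 + F) + F = 24*(4 + F) + F = (96 + 24*F) + F = 96 + 25*F)
A = -835616/389851 (A = 835616/(-389851) = 835616*(-1/389851) = -835616/389851 ≈ -2.1434)
√(a(1529, 213 + 625) + A) = √((96 + 25*1529) - 835616/389851) = √((96 + 38225) - 835616/389851) = √(38321 - 835616/389851) = √(14938644555/389851) = 3*√647093946490145/389851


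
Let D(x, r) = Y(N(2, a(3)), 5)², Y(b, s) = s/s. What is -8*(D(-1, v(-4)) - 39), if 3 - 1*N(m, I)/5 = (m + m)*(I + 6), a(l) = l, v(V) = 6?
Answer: 304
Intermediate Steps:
N(m, I) = 15 - 10*m*(6 + I) (N(m, I) = 15 - 5*(m + m)*(I + 6) = 15 - 5*2*m*(6 + I) = 15 - 10*m*(6 + I))
Y(b, s) = 1
D(x, r) = 1 (D(x, r) = 1² = 1)
-8*(D(-1, v(-4)) - 39) = -8*(1 - 39) = -8*(-38) = 304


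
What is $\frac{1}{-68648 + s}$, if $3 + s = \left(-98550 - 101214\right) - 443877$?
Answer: $- \frac{1}{712292} \approx -1.4039 \cdot 10^{-6}$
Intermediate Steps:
$s = -643644$ ($s = -3 - 643641 = -643644$)
$\frac{1}{-68648 + s} = \frac{1}{-68648 - 643644} = \frac{1}{-712292} = - \frac{1}{712292}$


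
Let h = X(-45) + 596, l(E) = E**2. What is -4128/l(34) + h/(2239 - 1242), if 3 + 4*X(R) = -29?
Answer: -858972/288133 ≈ -2.9812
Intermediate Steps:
X(R) = -8 (X(R) = -3/4 + (1/4)*(-29) = -3/4 - 29/4 = -8)
h = 588 (h = -8 + 596 = 588)
-4128/l(34) + h/(2239 - 1242) = -4128/(34**2) + 588/(2239 - 1242) = -4128/1156 + 588/997 = -4128*1/1156 + 588*(1/997) = -1032/289 + 588/997 = -858972/288133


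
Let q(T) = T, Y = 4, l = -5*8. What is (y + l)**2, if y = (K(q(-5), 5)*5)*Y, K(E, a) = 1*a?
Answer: 3600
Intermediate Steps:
l = -40
K(E, a) = a
y = 100 (y = (5*5)*4 = 25*4 = 100)
(y + l)**2 = (100 - 40)**2 = 60**2 = 3600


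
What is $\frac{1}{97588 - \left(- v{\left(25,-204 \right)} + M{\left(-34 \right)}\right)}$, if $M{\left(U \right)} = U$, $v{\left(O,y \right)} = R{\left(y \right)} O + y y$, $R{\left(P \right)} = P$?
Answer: $\frac{1}{134138} \approx 7.455 \cdot 10^{-6}$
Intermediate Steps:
$v{\left(O,y \right)} = y^{2} + O y$ ($v{\left(O,y \right)} = y O + y y = O y + y^{2} = y^{2} + O y$)
$\frac{1}{97588 - \left(- v{\left(25,-204 \right)} + M{\left(-34 \right)}\right)} = \frac{1}{97588 - \left(-34 + 204 \left(25 - 204\right)\right)} = \frac{1}{97588 + \left(\left(-204\right) \left(-179\right) + 34\right)} = \frac{1}{97588 + \left(36516 + 34\right)} = \frac{1}{97588 + 36550} = \frac{1}{134138}$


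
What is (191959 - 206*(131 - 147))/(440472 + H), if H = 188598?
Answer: 13017/41938 ≈ 0.31039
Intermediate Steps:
(191959 - 206*(131 - 147))/(440472 + H) = (191959 - 206*(131 - 147))/(440472 + 188598) = (191959 - 206*(-16))/629070 = (191959 + 3296)*(1/629070) = 195255*(1/629070) = 13017/41938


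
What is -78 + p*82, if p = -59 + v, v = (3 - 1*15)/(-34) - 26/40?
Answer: -839861/170 ≈ -4940.4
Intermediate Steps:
v = -101/340 (v = (3 - 15)*(-1/34) - 26*1/40 = -12*(-1/34) - 13/20 = 6/17 - 13/20 = -101/340 ≈ -0.29706)
p = -20161/340 (p = -59 - 101/340 = -20161/340 ≈ -59.297)
-78 + p*82 = -78 - 20161/340*82 = -78 - 826601/170 = -839861/170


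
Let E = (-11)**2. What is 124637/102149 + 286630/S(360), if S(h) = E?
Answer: 29294048947/12360029 ≈ 2370.1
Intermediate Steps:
E = 121
S(h) = 121
124637/102149 + 286630/S(360) = 124637/102149 + 286630/121 = 29294048947/12360029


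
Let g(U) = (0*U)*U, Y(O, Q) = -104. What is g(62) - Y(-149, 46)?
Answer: 104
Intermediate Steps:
g(U) = 0 (g(U) = 0*U = 0)
g(62) - Y(-149, 46) = 0 - 1*(-104) = 0 + 104 = 104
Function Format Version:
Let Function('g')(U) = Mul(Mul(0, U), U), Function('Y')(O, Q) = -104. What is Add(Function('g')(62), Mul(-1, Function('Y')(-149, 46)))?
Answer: 104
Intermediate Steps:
Function('g')(U) = 0 (Function('g')(U) = Mul(0, U) = 0)
Add(Function('g')(62), Mul(-1, Function('Y')(-149, 46))) = Add(0, Mul(-1, -104)) = Add(0, 104) = 104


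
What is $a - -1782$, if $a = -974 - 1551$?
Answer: $-743$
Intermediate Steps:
$a = -2525$
$a - -1782 = -2525 - -1782 = -2525 + 1782 = -743$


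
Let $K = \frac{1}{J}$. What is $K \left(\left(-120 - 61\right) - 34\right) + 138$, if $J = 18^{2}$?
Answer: $\frac{44497}{324} \approx 137.34$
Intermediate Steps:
$J = 324$
$K = \frac{1}{324} \approx 0.0030864$
$K \left(\left(-120 - 61\right) - 34\right) + 138 = \frac{\left(-120 - 61\right) - 34}{324} + 138 = \frac{-181 - 34}{324} + 138 = \frac{1}{324} \left(-215\right) + 138 = - \frac{215}{324} + 138 = \frac{44497}{324}$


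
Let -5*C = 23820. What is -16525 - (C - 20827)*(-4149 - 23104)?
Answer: -697448048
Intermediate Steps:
C = -4764 (C = -⅕*23820 = -4764)
-16525 - (C - 20827)*(-4149 - 23104) = -16525 - (-4764 - 20827)*(-4149 - 23104) = -16525 - (-25591)*(-27253) = -16525 - 1*697431523 = -16525 - 697431523 = -697448048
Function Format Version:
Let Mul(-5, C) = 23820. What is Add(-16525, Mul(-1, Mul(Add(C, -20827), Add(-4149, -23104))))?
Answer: -697448048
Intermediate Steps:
C = -4764 (C = Mul(Rational(-1, 5), 23820) = -4764)
Add(-16525, Mul(-1, Mul(Add(C, -20827), Add(-4149, -23104)))) = Add(-16525, Mul(-1, Mul(Add(-4764, -20827), Add(-4149, -23104)))) = Add(-16525, Mul(-1, Mul(-25591, -27253))) = Add(-16525, Mul(-1, 697431523)) = Add(-16525, -697431523) = -697448048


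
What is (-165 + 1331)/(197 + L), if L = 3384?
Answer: 1166/3581 ≈ 0.32561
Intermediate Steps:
(-165 + 1331)/(197 + L) = (-165 + 1331)/(197 + 3384) = 1166/3581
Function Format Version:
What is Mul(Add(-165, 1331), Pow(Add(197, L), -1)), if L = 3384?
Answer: Rational(1166, 3581) ≈ 0.32561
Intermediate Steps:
Mul(Add(-165, 1331), Pow(Add(197, L), -1)) = Mul(Add(-165, 1331), Pow(Add(197, 3384), -1)) = Mul(1166, Pow(3581, -1)) = Mul(1166, Rational(1, 3581)) = Rational(1166, 3581)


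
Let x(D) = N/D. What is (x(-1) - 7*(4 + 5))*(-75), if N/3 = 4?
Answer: 5625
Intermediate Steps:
N = 12 (N = 3*4 = 12)
x(D) = 12/D
(x(-1) - 7*(4 + 5))*(-75) = (12/(-1) - 7*(4 + 5))*(-75) = (12*(-1) - 7*9)*(-75) = (-12 - 63)*(-75) = -75*(-75) = 5625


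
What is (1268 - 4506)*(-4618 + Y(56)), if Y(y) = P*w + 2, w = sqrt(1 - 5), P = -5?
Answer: 14946608 + 32380*I ≈ 1.4947e+7 + 32380.0*I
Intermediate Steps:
w = 2*I (w = sqrt(-4) = 2*I ≈ 2.0*I)
Y(y) = 2 - 10*I (Y(y) = -10*I + 2 = 2 - 10*I)
(1268 - 4506)*(-4618 + Y(56)) = (1268 - 4506)*(-4618 + (2 - 10*I)) = -3238*(-4616 - 10*I) = 14946608 + 32380*I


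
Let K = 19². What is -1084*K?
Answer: -391324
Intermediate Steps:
K = 361
-1084*K = -1084*361 = -391324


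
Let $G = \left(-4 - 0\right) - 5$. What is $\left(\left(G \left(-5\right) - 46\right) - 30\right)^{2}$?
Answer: $961$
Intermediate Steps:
$G = -9$ ($G = \left(-4 + 0\right) - 5 = -4 - 5 = -9$)
$\left(\left(G \left(-5\right) - 46\right) - 30\right)^{2} = \left(\left(\left(-9\right) \left(-5\right) - 46\right) - 30\right)^{2} = \left(\left(45 - 46\right) - 30\right)^{2} = \left(-1 - 30\right)^{2} = \left(-31\right)^{2} = 961$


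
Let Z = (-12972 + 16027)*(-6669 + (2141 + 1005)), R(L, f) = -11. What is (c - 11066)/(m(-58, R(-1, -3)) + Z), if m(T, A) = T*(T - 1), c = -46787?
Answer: 57853/10759343 ≈ 0.0053770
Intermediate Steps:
Z = -10762765 (Z = 3055*(-6669 + 3146) = 3055*(-3523) = -10762765)
m(T, A) = T*(-1 + T)
(c - 11066)/(m(-58, R(-1, -3)) + Z) = (-46787 - 11066)/(-58*(-1 - 58) - 10762765) = -57853/(-58*(-59) - 10762765) = -57853/(3422 - 10762765) = -57853/(-10759343) = -57853*(-1/10759343) = 57853/10759343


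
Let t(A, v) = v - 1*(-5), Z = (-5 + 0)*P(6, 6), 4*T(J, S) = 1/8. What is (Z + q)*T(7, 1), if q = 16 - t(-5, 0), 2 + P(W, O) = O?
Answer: -9/32 ≈ -0.28125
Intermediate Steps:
T(J, S) = 1/32 (T(J, S) = (¼)/8 = (¼)*(⅛) = 1/32)
P(W, O) = -2 + O
Z = -20 (Z = (-5 + 0)*(-2 + 6) = -5*4 = -20)
t(A, v) = 5 + v (t(A, v) = v + 5 = 5 + v)
q = 11 (q = 16 - (5 + 0) = 16 - 1*5 = 16 - 5 = 11)
(Z + q)*T(7, 1) = (-20 + 11)*(1/32) = -9*1/32 = -9/32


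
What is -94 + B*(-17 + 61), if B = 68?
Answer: 2898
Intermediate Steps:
-94 + B*(-17 + 61) = -94 + 68*(-17 + 61) = -94 + 68*44 = -94 + 2992 = 2898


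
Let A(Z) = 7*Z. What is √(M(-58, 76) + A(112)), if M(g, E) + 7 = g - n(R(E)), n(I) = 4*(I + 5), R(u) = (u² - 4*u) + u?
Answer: I*√21493 ≈ 146.6*I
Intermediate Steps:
R(u) = u² - 3*u
n(I) = 20 + 4*I (n(I) = 4*(5 + I) = 20 + 4*I)
M(g, E) = -27 + g - 4*E*(-3 + E) (M(g, E) = -7 + (g - (20 + 4*(E*(-3 + E)))) = -7 + (g - (20 + 4*E*(-3 + E))) = -7 + (g + (-20 - 4*E*(-3 + E))) = -7 + (-20 + g - 4*E*(-3 + E)) = -27 + g - 4*E*(-3 + E))
√(M(-58, 76) + A(112)) = √((-27 - 58 - 4*76*(-3 + 76)) + 7*112) = √((-27 - 58 - 4*76*73) + 784) = √((-27 - 58 - 22192) + 784) = √(-22277 + 784) = √(-21493) = I*√21493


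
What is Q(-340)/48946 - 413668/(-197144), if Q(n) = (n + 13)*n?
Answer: 277406999/63482962 ≈ 4.3698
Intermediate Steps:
Q(n) = n*(13 + n) (Q(n) = (13 + n)*n = n*(13 + n))
Q(-340)/48946 - 413668/(-197144) = -340*(13 - 340)/48946 - 413668/(-197144) = -340*(-327)*(1/48946) - 413668*(-1/197144) = 111180*(1/48946) + 5443/2594 = 55590/24473 + 5443/2594 = 277406999/63482962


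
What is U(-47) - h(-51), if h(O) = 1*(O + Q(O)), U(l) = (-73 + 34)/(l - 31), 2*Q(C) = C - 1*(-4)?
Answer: 75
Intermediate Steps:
Q(C) = 2 + C/2 (Q(C) = (C - 1*(-4))/2 = (C + 4)/2 = (4 + C)/2 = 2 + C/2)
U(l) = -39/(-31 + l)
h(O) = 2 + 3*O/2 (h(O) = 1*(O + (2 + O/2)) = 1*(2 + 3*O/2) = 2 + 3*O/2)
U(-47) - h(-51) = -39/(-31 - 47) - (2 + (3/2)*(-51)) = -39/(-78) - (2 - 153/2) = -39*(-1/78) - 1*(-149/2) = 1/2 + 149/2 = 75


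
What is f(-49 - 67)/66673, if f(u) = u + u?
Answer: -232/66673 ≈ -0.0034797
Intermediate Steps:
f(u) = 2*u
f(-49 - 67)/66673 = (2*(-49 - 67))/66673 = (2*(-116))*(1/66673) = -232*1/66673 = -232/66673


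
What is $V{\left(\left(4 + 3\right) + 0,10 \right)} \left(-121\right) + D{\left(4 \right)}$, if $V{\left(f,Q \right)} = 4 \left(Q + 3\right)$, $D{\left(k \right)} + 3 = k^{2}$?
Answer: $-6279$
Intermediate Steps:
$D{\left(k \right)} = -3 + k^{2}$
$V{\left(f,Q \right)} = 12 + 4 Q$ ($V{\left(f,Q \right)} = 4 \left(3 + Q\right) = 12 + 4 Q$)
$V{\left(\left(4 + 3\right) + 0,10 \right)} \left(-121\right) + D{\left(4 \right)} = \left(12 + 4 \cdot 10\right) \left(-121\right) - \left(3 - 4^{2}\right) = \left(12 + 40\right) \left(-121\right) + \left(-3 + 16\right) = 52 \left(-121\right) + 13 = -6292 + 13 = -6279$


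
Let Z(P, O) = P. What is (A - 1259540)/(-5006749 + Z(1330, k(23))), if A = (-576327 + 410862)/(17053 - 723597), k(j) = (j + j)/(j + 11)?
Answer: 889920264295/3536548761936 ≈ 0.25164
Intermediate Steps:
k(j) = 2*j/(11 + j) (k(j) = (2*j)/(11 + j) = 2*j/(11 + j))
A = 165465/706544 (A = -165465/(-706544) = -165465*(-1/706544) = 165465/706544 ≈ 0.23419)
(A - 1259540)/(-5006749 + Z(1330, k(23))) = (165465/706544 - 1259540)/(-5006749 + 1330) = -889920264295/706544/(-5005419) = -889920264295/706544*(-1/5005419) = 889920264295/3536548761936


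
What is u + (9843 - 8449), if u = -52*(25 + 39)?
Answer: -1934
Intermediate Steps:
u = -3328 (u = -52*64 = -3328)
u + (9843 - 8449) = -3328 + (9843 - 8449) = -3328 + 1394 = -1934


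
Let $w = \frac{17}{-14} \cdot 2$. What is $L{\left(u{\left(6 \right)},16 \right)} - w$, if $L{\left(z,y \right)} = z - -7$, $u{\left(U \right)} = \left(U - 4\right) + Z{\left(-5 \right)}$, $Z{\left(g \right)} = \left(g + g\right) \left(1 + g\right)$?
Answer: $\frac{360}{7} \approx 51.429$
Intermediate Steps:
$Z{\left(g \right)} = 2 g \left(1 + g\right)$
$w = - \frac{17}{7}$ ($w = 17 \left(- \frac{1}{14}\right) 2 = \left(- \frac{17}{14}\right) 2 = - \frac{17}{7} \approx -2.4286$)
$u{\left(U \right)} = 36 + U$ ($u{\left(U \right)} = \left(U - 4\right) + 2 \left(-5\right) \left(1 - 5\right) = \left(-4 + U\right) + 2 \left(-5\right) \left(-4\right) = \left(-4 + U\right) + 40 = 36 + U$)
$L{\left(z,y \right)} = 7 + z$ ($L{\left(z,y \right)} = z + 7 = 7 + z$)
$L{\left(u{\left(6 \right)},16 \right)} - w = \left(7 + \left(36 + 6\right)\right) - - \frac{17}{7} = \left(7 + 42\right) + \frac{17}{7} = 49 + \frac{17}{7} = \frac{360}{7}$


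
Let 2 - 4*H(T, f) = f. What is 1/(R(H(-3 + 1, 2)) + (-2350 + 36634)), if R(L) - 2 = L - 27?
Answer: 1/34259 ≈ 2.9189e-5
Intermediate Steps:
H(T, f) = ½ - f/4
R(L) = -25 + L (R(L) = 2 + (L - 27) = 2 + (-27 + L) = -25 + L)
1/(R(H(-3 + 1, 2)) + (-2350 + 36634)) = 1/((-25 + (½ - ¼*2)) + (-2350 + 36634)) = 1/((-25 + (½ - ½)) + 34284) = 1/((-25 + 0) + 34284) = 1/(-25 + 34284) = 1/34259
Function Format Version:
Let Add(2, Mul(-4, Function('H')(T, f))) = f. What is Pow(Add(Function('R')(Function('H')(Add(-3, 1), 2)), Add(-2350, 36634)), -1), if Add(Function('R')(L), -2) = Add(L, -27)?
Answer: Rational(1, 34259) ≈ 2.9189e-5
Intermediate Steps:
Function('H')(T, f) = Add(Rational(1, 2), Mul(Rational(-1, 4), f))
Function('R')(L) = Add(-25, L) (Function('R')(L) = Add(2, Add(L, -27)) = Add(2, Add(-27, L)) = Add(-25, L))
Pow(Add(Function('R')(Function('H')(Add(-3, 1), 2)), Add(-2350, 36634)), -1) = Pow(Add(Add(-25, Add(Rational(1, 2), Mul(Rational(-1, 4), 2))), Add(-2350, 36634)), -1) = Pow(Add(Add(-25, Add(Rational(1, 2), Rational(-1, 2))), 34284), -1) = Pow(Add(Add(-25, 0), 34284), -1) = Pow(Add(-25, 34284), -1) = Pow(34259, -1) = Rational(1, 34259)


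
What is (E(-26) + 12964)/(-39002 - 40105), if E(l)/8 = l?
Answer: -4252/26369 ≈ -0.16125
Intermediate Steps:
E(l) = 8*l
(E(-26) + 12964)/(-39002 - 40105) = (8*(-26) + 12964)/(-39002 - 40105) = (-208 + 12964)/(-79107) = 12756*(-1/79107) = -4252/26369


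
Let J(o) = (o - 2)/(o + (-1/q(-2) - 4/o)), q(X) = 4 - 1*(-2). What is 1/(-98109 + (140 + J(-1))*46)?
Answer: -17/1559201 ≈ -1.0903e-5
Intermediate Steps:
q(X) = 6 (q(X) = 4 + 2 = 6)
J(o) = (-2 + o)/(-⅙ + o - 4/o) (J(o) = (o - 2)/(o + (-1/6 - 4/o)) = (-2 + o)/(o + (-1*⅙ - 4/o)) = (-2 + o)/(o + (-⅙ - 4/o)) = (-2 + o)/(-⅙ + o - 4/o))
1/(-98109 + (140 + J(-1))*46) = 1/(-98109 + (140 + 6*(-1)*(-2 - 1)/(-24 - 1*(-1) + 6*(-1)²))*46) = 1/(-98109 + (140 + 6*(-1)*(-3)/(-24 + 1 + 6*1))*46) = 1/(-98109 + (140 + 6*(-1)*(-3)/(-24 + 1 + 6))*46) = 1/(-98109 + (140 + 6*(-1)*(-3)/(-17))*46) = 1/(-98109 + (140 + 6*(-1)*(-1/17)*(-3))*46) = 1/(-98109 + (140 - 18/17)*46) = 1/(-98109 + (2362/17)*46) = 1/(-98109 + 108652/17) = 1/(-1559201/17) = -17/1559201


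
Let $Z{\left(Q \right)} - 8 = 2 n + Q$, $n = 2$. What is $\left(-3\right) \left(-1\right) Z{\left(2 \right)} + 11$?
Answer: $53$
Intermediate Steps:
$Z{\left(Q \right)} = 12 + Q$ ($Z{\left(Q \right)} = 8 + \left(2 \cdot 2 + Q\right) = 8 + \left(4 + Q\right) = 12 + Q$)
$\left(-3\right) \left(-1\right) Z{\left(2 \right)} + 11 = \left(-3\right) \left(-1\right) \left(12 + 2\right) + 11 = 3 \cdot 14 + 11 = 42 + 11 = 53$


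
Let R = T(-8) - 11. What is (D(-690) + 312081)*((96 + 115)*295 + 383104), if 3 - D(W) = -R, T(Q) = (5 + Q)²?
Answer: 138985406618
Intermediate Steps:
R = -2 (R = (5 - 8)² - 11 = (-3)² - 11 = 9 - 11 = -2)
D(W) = 1 (D(W) = 3 - (-1)*(-2) = 3 - 1*2 = 3 - 2 = 1)
(D(-690) + 312081)*((96 + 115)*295 + 383104) = (1 + 312081)*((96 + 115)*295 + 383104) = 312082*(211*295 + 383104) = 312082*(62245 + 383104) = 312082*445349 = 138985406618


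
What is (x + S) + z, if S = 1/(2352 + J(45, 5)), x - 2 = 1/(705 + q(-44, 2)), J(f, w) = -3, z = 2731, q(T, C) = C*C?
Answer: 4551653311/1665441 ≈ 2733.0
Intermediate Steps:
q(T, C) = C²
x = 1419/709 (x = 2 + 1/(705 + 2²) = 2 + 1/(705 + 4) = 2 + 1/709 = 1419/709 ≈ 2.0014)
S = 1/2349 (S = 1/(2352 - 3) = 1/2349 ≈ 0.00042571)
(x + S) + z = (1419/709 + 1/2349) + 2731 = 3333940/1665441 + 2731 = 4551653311/1665441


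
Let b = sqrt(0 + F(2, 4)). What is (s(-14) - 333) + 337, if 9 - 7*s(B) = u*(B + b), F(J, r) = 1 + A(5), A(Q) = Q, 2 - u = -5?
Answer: 135/7 - sqrt(6) ≈ 16.836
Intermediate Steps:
u = 7 (u = 2 - 1*(-5) = 2 + 5 = 7)
F(J, r) = 6 (F(J, r) = 1 + 5 = 6)
b = sqrt(6) (b = sqrt(0 + 6) = sqrt(6) ≈ 2.4495)
s(B) = 9/7 - B - sqrt(6) (s(B) = 9/7 - (B + sqrt(6)) = 9/7 - (7*B + 7*sqrt(6))/7 = 9/7 + (-B - sqrt(6)) = 9/7 - B - sqrt(6))
(s(-14) - 333) + 337 = ((9/7 - 1*(-14) - sqrt(6)) - 333) + 337 = ((9/7 + 14 - sqrt(6)) - 333) + 337 = ((107/7 - sqrt(6)) - 333) + 337 = (-2224/7 - sqrt(6)) + 337 = 135/7 - sqrt(6)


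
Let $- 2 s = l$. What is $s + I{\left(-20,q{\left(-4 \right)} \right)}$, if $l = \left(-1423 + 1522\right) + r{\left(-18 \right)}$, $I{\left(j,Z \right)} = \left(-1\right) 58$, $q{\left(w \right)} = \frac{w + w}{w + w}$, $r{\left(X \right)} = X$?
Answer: $- \frac{197}{2} \approx -98.5$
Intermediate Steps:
$q{\left(w \right)} = 1$ ($q{\left(w \right)} = \frac{2 w}{2 w} = 2 w \frac{1}{2 w} = 1$)
$I{\left(j,Z \right)} = -58$
$l = 81$ ($l = \left(-1423 + 1522\right) - 18 = 99 - 18 = 81$)
$s = - \frac{81}{2}$ ($s = \left(- \frac{1}{2}\right) 81 = - \frac{81}{2} \approx -40.5$)
$s + I{\left(-20,q{\left(-4 \right)} \right)} = - \frac{81}{2} - 58 = - \frac{197}{2}$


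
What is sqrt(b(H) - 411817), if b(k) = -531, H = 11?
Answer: 2*I*sqrt(103087) ≈ 642.14*I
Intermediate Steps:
sqrt(b(H) - 411817) = sqrt(-531 - 411817) = sqrt(-412348) = 2*I*sqrt(103087)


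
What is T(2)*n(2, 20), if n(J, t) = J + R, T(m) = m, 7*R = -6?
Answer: 16/7 ≈ 2.2857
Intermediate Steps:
R = -6/7 (R = (1/7)*(-6) = -6/7 ≈ -0.85714)
n(J, t) = -6/7 + J (n(J, t) = J - 6/7 = -6/7 + J)
T(2)*n(2, 20) = 2*(-6/7 + 2) = 2*(8/7) = 16/7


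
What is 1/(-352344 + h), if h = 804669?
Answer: 1/452325 ≈ 2.2108e-6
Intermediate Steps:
1/(-352344 + h) = 1/(-352344 + 804669) = 1/452325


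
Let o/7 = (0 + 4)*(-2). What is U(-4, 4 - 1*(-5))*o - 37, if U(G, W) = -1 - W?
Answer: 523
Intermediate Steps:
o = -56 (o = 7*((0 + 4)*(-2)) = 7*(4*(-2)) = 7*(-8) = -56)
U(-4, 4 - 1*(-5))*o - 37 = (-1 - (4 - 1*(-5)))*(-56) - 37 = (-1 - (4 + 5))*(-56) - 37 = (-1 - 1*9)*(-56) - 37 = (-1 - 9)*(-56) - 37 = -10*(-56) - 37 = 560 - 37 = 523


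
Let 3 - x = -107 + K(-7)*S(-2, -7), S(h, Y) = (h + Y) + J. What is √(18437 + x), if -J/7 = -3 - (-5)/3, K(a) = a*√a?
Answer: √(166923 + 21*I*√7)/3 ≈ 136.19 + 0.022665*I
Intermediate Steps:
K(a) = a^(3/2)
J = 28/3 (J = -7*(-3 - (-5)/3) = -7*(-3 - 1*(-5/3)) = -7*(-3 + 5/3) = -7*(-4/3) = 28/3 ≈ 9.3333)
S(h, Y) = 28/3 + Y + h (S(h, Y) = (h + Y) + 28/3 = (Y + h) + 28/3 = 28/3 + Y + h)
x = 110 + 7*I*√7/3 (x = 3 - (-107 + (-7)^(3/2)*(28/3 - 7 - 2)) = 3 - (-107 - 7*I*√7*(⅓)) = 3 - (-107 - 7*I*√7/3) = 3 + (107 + 7*I*√7/3) = 110 + 7*I*√7/3 ≈ 110.0 + 6.1734*I)
√(18437 + x) = √(18437 + (110 + 7*I*√7/3)) = √(18547 + 7*I*√7/3)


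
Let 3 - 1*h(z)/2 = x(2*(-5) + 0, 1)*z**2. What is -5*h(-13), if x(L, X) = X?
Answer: 1660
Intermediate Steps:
h(z) = 6 - 2*z**2
-5*h(-13) = -5*(6 - 2*(-13)**2) = -5*(6 - 2*169) = -5*(6 - 338) = -5*(-332) = 1660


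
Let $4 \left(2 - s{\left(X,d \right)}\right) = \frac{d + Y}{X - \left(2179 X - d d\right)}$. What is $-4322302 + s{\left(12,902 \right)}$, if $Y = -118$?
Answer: $- \frac{850918234149}{196867} \approx -4.3223 \cdot 10^{6}$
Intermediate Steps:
$s{\left(X,d \right)} = 2 - \frac{-118 + d}{4 \left(d^{2} - 2178 X\right)}$ ($s{\left(X,d \right)} = 2 - \frac{\left(d - 118\right) \frac{1}{X - \left(2179 X - d d\right)}}{4} = 2 - \frac{\left(-118 + d\right) \frac{1}{X - \left(- d^{2} + 2179 X\right)}}{4} = 2 - \frac{\left(-118 + d\right) \frac{1}{d^{2} - 2178 X}}{4} = 2 - \frac{\frac{1}{d^{2} - 2178 X} \left(-118 + d\right)}{4} = 2 - \frac{-118 + d}{4 \left(d^{2} - 2178 X\right)}$)
$-4322302 + s{\left(12,902 \right)} = -4322302 + \frac{-118 + 902 - 8 \cdot 902^{2} + 17424 \cdot 12}{4 \left(- 902^{2} + 2178 \cdot 12\right)} = -4322302 + \frac{-118 + 902 - 6508832 + 209088}{4 \left(\left(-1\right) 813604 + 26136\right)} = -4322302 + \frac{-118 + 902 - 6508832 + 209088}{4 \left(-813604 + 26136\right)} = -4322302 + \frac{1}{4} \frac{1}{-787468} \left(-6298960\right) = -4322302 + \frac{1}{4} \left(- \frac{1}{787468}\right) \left(-6298960\right) = -4322302 + \frac{393685}{196867} = - \frac{850918234149}{196867}$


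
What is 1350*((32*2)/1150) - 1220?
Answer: -26332/23 ≈ -1144.9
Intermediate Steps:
1350*((32*2)/1150) - 1220 = 1350*(64*(1/1150)) - 1220 = 1350*(32/575) - 1220 = 1728/23 - 1220 = -26332/23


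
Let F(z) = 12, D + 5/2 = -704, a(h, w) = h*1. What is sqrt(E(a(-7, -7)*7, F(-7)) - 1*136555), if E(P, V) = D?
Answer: I*sqrt(549046)/2 ≈ 370.49*I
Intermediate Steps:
a(h, w) = h
D = -1413/2 (D = -5/2 - 704 = -1413/2 ≈ -706.50)
E(P, V) = -1413/2
sqrt(E(a(-7, -7)*7, F(-7)) - 1*136555) = sqrt(-1413/2 - 1*136555) = sqrt(-1413/2 - 136555) = sqrt(-274523/2) = I*sqrt(549046)/2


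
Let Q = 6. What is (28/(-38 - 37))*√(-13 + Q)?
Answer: -28*I*√7/75 ≈ -0.98775*I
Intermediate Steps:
(28/(-38 - 37))*√(-13 + Q) = (28/(-38 - 37))*√(-13 + 6) = (28/(-75))*√(-7) = (28*(-1/75))*(I*√7) = -28*I*√7/75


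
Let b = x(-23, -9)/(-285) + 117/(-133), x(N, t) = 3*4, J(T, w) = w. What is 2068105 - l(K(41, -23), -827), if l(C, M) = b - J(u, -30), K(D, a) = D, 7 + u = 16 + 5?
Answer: 1375270488/665 ≈ 2.0681e+6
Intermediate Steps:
u = 14 (u = -7 + (16 + 5) = -7 + 21 = 14)
x(N, t) = 12
b = -613/665 (b = 12/(-285) + 117/(-133) = 12*(-1/285) + 117*(-1/133) = -4/95 - 117/133 = -613/665 ≈ -0.92180)
l(C, M) = 19337/665 (l(C, M) = -613/665 - 1*(-30) = -613/665 + 30 = 19337/665)
2068105 - l(K(41, -23), -827) = 2068105 - 1*19337/665 = 2068105 - 19337/665 = 1375270488/665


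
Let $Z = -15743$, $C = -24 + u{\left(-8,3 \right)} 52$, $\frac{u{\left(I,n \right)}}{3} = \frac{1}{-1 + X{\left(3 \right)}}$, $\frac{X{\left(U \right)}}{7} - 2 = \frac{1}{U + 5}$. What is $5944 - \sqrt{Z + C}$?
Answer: $5944 - \frac{i \sqrt{21569631}}{37} \approx 5944.0 - 125.52 i$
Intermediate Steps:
$X{\left(U \right)} = 14 + \frac{7}{5 + U}$ ($X{\left(U \right)} = 14 + \frac{7}{U + 5} = 14 + \frac{7}{5 + U}$)
$u{\left(I,n \right)} = \frac{8}{37}$ ($u{\left(I,n \right)} = \frac{3}{-1 + \frac{7 \left(11 + 2 \cdot 3\right)}{5 + 3}} = \frac{3}{-1 + \frac{7 \left(11 + 6\right)}{8}} = \frac{3}{-1 + 7 \cdot \frac{1}{8} \cdot 17} = \frac{3}{-1 + \frac{119}{8}} = \frac{3}{\frac{111}{8}} = 3 \cdot \frac{8}{111} = \frac{8}{37}$)
$C = - \frac{472}{37}$ ($C = -24 + \frac{8}{37} \cdot 52 = -24 + \frac{416}{37} = - \frac{472}{37} \approx -12.757$)
$5944 - \sqrt{Z + C} = 5944 - \sqrt{-15743 - \frac{472}{37}} = 5944 - \sqrt{- \frac{582963}{37}} = 5944 - \frac{i \sqrt{21569631}}{37}$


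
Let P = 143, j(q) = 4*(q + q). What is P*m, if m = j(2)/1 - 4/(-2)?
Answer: 2574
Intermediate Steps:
j(q) = 8*q (j(q) = 4*(2*q) = 8*q)
m = 18 (m = (8*2)/1 - 4/(-2) = 16*1 - 4*(-½) = 16 + 2 = 18)
P*m = 143*18 = 2574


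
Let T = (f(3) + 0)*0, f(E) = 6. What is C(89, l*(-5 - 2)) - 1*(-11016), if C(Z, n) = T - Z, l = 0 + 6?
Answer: 10927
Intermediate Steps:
l = 6
T = 0 (T = (6 + 0)*0 = 6*0 = 0)
C(Z, n) = -Z (C(Z, n) = 0 - Z = -Z)
C(89, l*(-5 - 2)) - 1*(-11016) = -1*89 - 1*(-11016) = -89 + 11016 = 10927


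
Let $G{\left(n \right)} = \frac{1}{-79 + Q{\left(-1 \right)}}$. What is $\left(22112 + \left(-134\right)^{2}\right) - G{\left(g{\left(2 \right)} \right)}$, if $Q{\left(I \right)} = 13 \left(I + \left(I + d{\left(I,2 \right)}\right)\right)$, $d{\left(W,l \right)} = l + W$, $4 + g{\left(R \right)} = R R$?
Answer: $\frac{3686257}{92} \approx 40068.0$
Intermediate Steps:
$g{\left(R \right)} = -4 + R^{2}$ ($g{\left(R \right)} = -4 + R R = -4 + R^{2}$)
$d{\left(W,l \right)} = W + l$
$Q{\left(I \right)} = 26 + 39 I$ ($Q{\left(I \right)} = 13 \left(I + \left(I + \left(I + 2\right)\right)\right) = 13 \left(I + \left(I + \left(2 + I\right)\right)\right) = 13 \left(I + \left(2 + 2 I\right)\right) = 13 \left(2 + 3 I\right) = 26 + 39 I$)
$G{\left(n \right)} = - \frac{1}{92}$ ($G{\left(n \right)} = \frac{1}{-79 + \left(26 + 39 \left(-1\right)\right)} = \frac{1}{-79 + \left(26 - 39\right)} = \frac{1}{-79 - 13} = \frac{1}{-92} = - \frac{1}{92}$)
$\left(22112 + \left(-134\right)^{2}\right) - G{\left(g{\left(2 \right)} \right)} = \left(22112 + \left(-134\right)^{2}\right) - - \frac{1}{92} = \left(22112 + 17956\right) + \frac{1}{92} = 40068 + \frac{1}{92} = \frac{3686257}{92}$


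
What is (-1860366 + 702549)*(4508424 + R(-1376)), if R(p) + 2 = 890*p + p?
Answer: -3800425467702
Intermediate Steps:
R(p) = -2 + 891*p (R(p) = -2 + (890*p + p) = -2 + 891*p)
(-1860366 + 702549)*(4508424 + R(-1376)) = (-1860366 + 702549)*(4508424 + (-2 + 891*(-1376))) = -1157817*(4508424 + (-2 - 1226016)) = -1157817*(4508424 - 1226018) = -1157817*3282406 = -3800425467702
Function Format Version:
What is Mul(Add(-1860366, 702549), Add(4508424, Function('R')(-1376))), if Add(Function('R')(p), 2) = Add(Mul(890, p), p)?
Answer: -3800425467702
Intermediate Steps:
Function('R')(p) = Add(-2, Mul(891, p)) (Function('R')(p) = Add(-2, Add(Mul(890, p), p)) = Add(-2, Mul(891, p)))
Mul(Add(-1860366, 702549), Add(4508424, Function('R')(-1376))) = Mul(Add(-1860366, 702549), Add(4508424, Add(-2, Mul(891, -1376)))) = Mul(-1157817, Add(4508424, Add(-2, -1226016))) = Mul(-1157817, Add(4508424, -1226018)) = Mul(-1157817, 3282406) = -3800425467702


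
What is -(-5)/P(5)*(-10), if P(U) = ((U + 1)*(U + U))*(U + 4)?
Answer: -5/54 ≈ -0.092593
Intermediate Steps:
P(U) = 2*U*(1 + U)*(4 + U) (P(U) = ((1 + U)*(2*U))*(4 + U) = (2*U*(1 + U))*(4 + U) = 2*U*(1 + U)*(4 + U))
-(-5)/P(5)*(-10) = -(-5)/(2*5*(4 + 5² + 5*5))*(-10) = -(-5)/(2*5*(4 + 25 + 25))*(-10) = -(-5)/(2*5*54)*(-10) = -(-5)/540*(-10) = -1*(-1/108)*(-10) = (1/108)*(-10) = -5/54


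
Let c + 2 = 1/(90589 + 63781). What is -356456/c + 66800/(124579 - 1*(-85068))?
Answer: 11536080077175040/64726205133 ≈ 1.7823e+5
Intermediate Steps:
c = -308739/154370 (c = -2 + 1/(90589 + 63781) = -2 + 1/154370 = -308739/154370 ≈ -2.0000)
-356456/c + 66800/(124579 - 1*(-85068)) = -356456/(-308739/154370) + 66800/(124579 - 1*(-85068)) = -356456*(-154370/308739) + 66800/(124579 + 85068) = 55026112720/308739 + 66800/209647 = 11536080077175040/64726205133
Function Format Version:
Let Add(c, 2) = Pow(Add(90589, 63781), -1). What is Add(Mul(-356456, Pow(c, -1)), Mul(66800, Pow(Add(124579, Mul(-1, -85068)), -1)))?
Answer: Rational(11536080077175040, 64726205133) ≈ 1.7823e+5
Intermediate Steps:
c = Rational(-308739, 154370) (c = Add(-2, Pow(Add(90589, 63781), -1)) = Add(-2, Pow(154370, -1)) = Add(-2, Rational(1, 154370)) = Rational(-308739, 154370) ≈ -2.0000)
Add(Mul(-356456, Pow(c, -1)), Mul(66800, Pow(Add(124579, Mul(-1, -85068)), -1))) = Add(Mul(-356456, Pow(Rational(-308739, 154370), -1)), Mul(66800, Pow(Add(124579, Mul(-1, -85068)), -1))) = Add(Mul(-356456, Rational(-154370, 308739)), Mul(66800, Pow(Add(124579, 85068), -1))) = Add(Rational(55026112720, 308739), Mul(66800, Pow(209647, -1))) = Add(Rational(55026112720, 308739), Mul(66800, Rational(1, 209647))) = Add(Rational(55026112720, 308739), Rational(66800, 209647)) = Rational(11536080077175040, 64726205133)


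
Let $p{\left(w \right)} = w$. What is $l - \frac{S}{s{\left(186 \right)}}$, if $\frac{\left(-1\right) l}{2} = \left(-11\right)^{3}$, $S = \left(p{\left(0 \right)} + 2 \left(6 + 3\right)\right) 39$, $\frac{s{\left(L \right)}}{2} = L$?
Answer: $\frac{164927}{62} \approx 2660.1$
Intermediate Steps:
$s{\left(L \right)} = 2 L$
$S = 702$ ($S = \left(0 + 2 \left(6 + 3\right)\right) 39 = \left(0 + 2 \cdot 9\right) 39 = \left(0 + 18\right) 39 = 18 \cdot 39 = 702$)
$l = 2662$ ($l = - 2 \left(-11\right)^{3} = \left(-2\right) \left(-1331\right) = 2662$)
$l - \frac{S}{s{\left(186 \right)}} = 2662 - \frac{702}{2 \cdot 186} = 2662 - \frac{702}{372} = 2662 - 702 \cdot \frac{1}{372} = 2662 - \frac{117}{62} = \frac{164927}{62}$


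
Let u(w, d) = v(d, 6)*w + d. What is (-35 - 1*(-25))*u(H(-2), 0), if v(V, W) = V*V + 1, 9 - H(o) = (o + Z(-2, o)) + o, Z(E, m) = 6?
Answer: -70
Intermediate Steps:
H(o) = 3 - 2*o (H(o) = 9 - ((o + 6) + o) = 9 - ((6 + o) + o) = 9 - (6 + 2*o) = 9 + (-6 - 2*o) = 3 - 2*o)
v(V, W) = 1 + V² (v(V, W) = V² + 1 = 1 + V²)
u(w, d) = d + w*(1 + d²) (u(w, d) = (1 + d²)*w + d = w*(1 + d²) + d = d + w*(1 + d²))
(-35 - 1*(-25))*u(H(-2), 0) = (-35 - 1*(-25))*(0 + (3 - 2*(-2))*(1 + 0²)) = (-35 + 25)*(0 + (3 + 4)*(1 + 0)) = -10*(0 + 7*1) = -10*(0 + 7) = -10*7 = -70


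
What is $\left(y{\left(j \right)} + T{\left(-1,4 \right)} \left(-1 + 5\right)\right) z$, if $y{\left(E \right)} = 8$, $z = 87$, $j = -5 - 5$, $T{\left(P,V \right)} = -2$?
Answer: $0$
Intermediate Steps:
$j = -10$
$\left(y{\left(j \right)} + T{\left(-1,4 \right)} \left(-1 + 5\right)\right) z = \left(8 - 2 \left(-1 + 5\right)\right) 87 = \left(8 - 8\right) 87 = 0 \cdot 87 = 0$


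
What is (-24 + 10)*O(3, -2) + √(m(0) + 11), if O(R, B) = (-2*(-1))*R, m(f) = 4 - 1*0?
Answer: -84 + √15 ≈ -80.127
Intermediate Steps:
m(f) = 4 (m(f) = 4 + 0 = 4)
O(R, B) = 2*R
(-24 + 10)*O(3, -2) + √(m(0) + 11) = (-24 + 10)*(2*3) + √(4 + 11) = -14*6 + √15 = -84 + √15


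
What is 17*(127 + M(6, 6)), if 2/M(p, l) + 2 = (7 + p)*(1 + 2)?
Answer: 79917/37 ≈ 2159.9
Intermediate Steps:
M(p, l) = 2/(19 + 3*p) (M(p, l) = 2/(-2 + (7 + p)*(1 + 2)) = 2/(-2 + (7 + p)*3) = 2/(-2 + (21 + 3*p)) = 2/(19 + 3*p))
17*(127 + M(6, 6)) = 17*(127 + 2/(19 + 3*6)) = 17*(127 + 2/(19 + 18)) = 17*(127 + 2/37) = 17*(4701/37) = 79917/37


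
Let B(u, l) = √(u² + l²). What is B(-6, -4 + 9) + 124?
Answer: 124 + √61 ≈ 131.81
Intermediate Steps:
B(u, l) = √(l² + u²)
B(-6, -4 + 9) + 124 = √((-4 + 9)² + (-6)²) + 124 = √(5² + 36) + 124 = √(25 + 36) + 124 = √61 + 124 = 124 + √61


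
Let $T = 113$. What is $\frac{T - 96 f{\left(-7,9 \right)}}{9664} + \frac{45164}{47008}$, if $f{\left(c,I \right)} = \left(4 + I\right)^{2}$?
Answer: $- \frac{10027531}{14196416} \approx -0.70634$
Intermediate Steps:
$\frac{T - 96 f{\left(-7,9 \right)}}{9664} + \frac{45164}{47008} = \frac{113 - 96 \left(4 + 9\right)^{2}}{9664} + \frac{45164}{47008} = \left(113 - 96 \cdot 13^{2}\right) \frac{1}{9664} + 45164 \cdot \frac{1}{47008} = \left(113 - 16224\right) \frac{1}{9664} + \frac{11291}{11752} = \left(-16111\right) \frac{1}{9664} + \frac{11291}{11752} = - \frac{16111}{9664} + \frac{11291}{11752} = - \frac{10027531}{14196416}$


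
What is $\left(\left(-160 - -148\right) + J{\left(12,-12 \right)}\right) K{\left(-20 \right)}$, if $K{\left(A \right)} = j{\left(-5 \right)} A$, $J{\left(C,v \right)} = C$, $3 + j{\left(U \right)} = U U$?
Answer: $0$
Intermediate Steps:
$j{\left(U \right)} = -3 + U^{2}$ ($j{\left(U \right)} = -3 + U U = -3 + U^{2}$)
$K{\left(A \right)} = 22 A$ ($K{\left(A \right)} = \left(-3 + \left(-5\right)^{2}\right) A = \left(-3 + 25\right) A = 22 A$)
$\left(\left(-160 - -148\right) + J{\left(12,-12 \right)}\right) K{\left(-20 \right)} = \left(\left(-160 - -148\right) + 12\right) 22 \left(-20\right) = \left(\left(-160 + 148\right) + 12\right) \left(-440\right) = \left(-12 + 12\right) \left(-440\right) = 0 \left(-440\right) = 0$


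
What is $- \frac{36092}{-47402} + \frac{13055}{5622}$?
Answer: $\frac{410871167}{133247022} \approx 3.0835$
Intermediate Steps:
$- \frac{36092}{-47402} + \frac{13055}{5622} = \left(-36092\right) \left(- \frac{1}{47402}\right) + 13055 \cdot \frac{1}{5622} = \frac{18046}{23701} + \frac{13055}{5622} = \frac{410871167}{133247022}$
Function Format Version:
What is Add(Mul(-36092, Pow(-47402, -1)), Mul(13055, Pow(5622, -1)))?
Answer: Rational(410871167, 133247022) ≈ 3.0835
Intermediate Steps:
Add(Mul(-36092, Pow(-47402, -1)), Mul(13055, Pow(5622, -1))) = Add(Mul(-36092, Rational(-1, 47402)), Mul(13055, Rational(1, 5622))) = Add(Rational(18046, 23701), Rational(13055, 5622)) = Rational(410871167, 133247022)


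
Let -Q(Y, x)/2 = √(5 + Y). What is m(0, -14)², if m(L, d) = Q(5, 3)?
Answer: 40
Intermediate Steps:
Q(Y, x) = -2*√(5 + Y)
m(L, d) = -2*√10 (m(L, d) = -2*√(5 + 5) = -2*√10)
m(0, -14)² = (-2*√10)² = 40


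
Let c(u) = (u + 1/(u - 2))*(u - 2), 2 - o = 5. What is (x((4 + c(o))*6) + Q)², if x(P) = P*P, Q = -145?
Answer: 203205025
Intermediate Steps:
o = -3 (o = 2 - 1*5 = 2 - 5 = -3)
c(u) = (-2 + u)*(u + 1/(-2 + u)) (c(u) = (u + 1/(-2 + u))*(-2 + u) = (-2 + u)*(u + 1/(-2 + u)))
x(P) = P²
(x((4 + c(o))*6) + Q)² = (((4 + (1 + (-3)² - 2*(-3)))*6)² - 145)² = (((4 + (1 + 9 + 6))*6)² - 145)² = (((4 + 16)*6)² - 145)² = ((20*6)² - 145)² = (120² - 145)² = (14400 - 145)² = 14255² = 203205025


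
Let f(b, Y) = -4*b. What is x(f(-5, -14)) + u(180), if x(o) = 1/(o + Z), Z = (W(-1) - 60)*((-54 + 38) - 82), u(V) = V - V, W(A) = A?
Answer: 1/5998 ≈ 0.00016672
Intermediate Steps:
u(V) = 0
Z = 5978 (Z = (-1 - 60)*((-54 + 38) - 82) = -61*(-16 - 82) = -61*(-98) = 5978)
x(o) = 1/(5978 + o) (x(o) = 1/(o + 5978) = 1/(5978 + o))
x(f(-5, -14)) + u(180) = 1/(5978 - 4*(-5)) + 0 = 1/(5978 + 20) + 0 = 1/5998 + 0 = 1/5998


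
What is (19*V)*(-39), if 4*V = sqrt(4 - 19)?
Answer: -741*I*sqrt(15)/4 ≈ -717.47*I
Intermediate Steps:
V = I*sqrt(15)/4 (V = sqrt(4 - 19)/4 = sqrt(-15)/4 = (I*sqrt(15))/4 = I*sqrt(15)/4 ≈ 0.96825*I)
(19*V)*(-39) = (19*(I*sqrt(15)/4))*(-39) = (19*I*sqrt(15)/4)*(-39) = -741*I*sqrt(15)/4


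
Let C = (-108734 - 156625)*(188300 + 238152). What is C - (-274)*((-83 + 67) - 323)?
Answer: -113162969154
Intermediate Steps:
C = -113162876268 (C = -265359*426452 = -113162876268)
C - (-274)*((-83 + 67) - 323) = -113162876268 - (-274)*((-83 + 67) - 323) = -113162876268 - (-274)*(-16 - 323) = -113162876268 - (-274)*(-339) = -113162876268 - 1*92886 = -113162876268 - 92886 = -113162969154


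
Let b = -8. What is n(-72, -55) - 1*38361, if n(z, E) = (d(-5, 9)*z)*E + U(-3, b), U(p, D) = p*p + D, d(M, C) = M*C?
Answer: -216560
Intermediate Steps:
d(M, C) = C*M
U(p, D) = D + p² (U(p, D) = p² + D = D + p²)
n(z, E) = 1 - 45*E*z (n(z, E) = ((9*(-5))*z)*E + (-8 + (-3)²) = (-45*z)*E + (-8 + 9) = -45*E*z + 1 = 1 - 45*E*z)
n(-72, -55) - 1*38361 = (1 - 45*(-55)*(-72)) - 1*38361 = (1 - 178200) - 38361 = -178199 - 38361 = -216560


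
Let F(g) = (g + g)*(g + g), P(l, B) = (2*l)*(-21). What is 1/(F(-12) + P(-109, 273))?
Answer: 1/5154 ≈ 0.00019402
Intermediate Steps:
P(l, B) = -42*l
F(g) = 4*g**2 (F(g) = (2*g)*(2*g) = 4*g**2)
1/(F(-12) + P(-109, 273)) = 1/(4*(-12)**2 - 42*(-109)) = 1/(4*144 + 4578) = 1/(576 + 4578) = 1/5154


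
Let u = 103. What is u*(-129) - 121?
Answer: -13408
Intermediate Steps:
u*(-129) - 121 = 103*(-129) - 121 = -13287 - 121 = -13408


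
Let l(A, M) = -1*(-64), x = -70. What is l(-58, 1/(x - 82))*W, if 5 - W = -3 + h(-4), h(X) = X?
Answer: 768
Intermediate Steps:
l(A, M) = 64
W = 12 (W = 5 - (-3 - 4) = 5 - 1*(-7) = 5 + 7 = 12)
l(-58, 1/(x - 82))*W = 64*12 = 768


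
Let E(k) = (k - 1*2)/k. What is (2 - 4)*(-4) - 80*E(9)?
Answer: -488/9 ≈ -54.222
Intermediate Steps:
E(k) = (-2 + k)/k (E(k) = (k - 2)/k = (-2 + k)/k)
(2 - 4)*(-4) - 80*E(9) = (2 - 4)*(-4) - 80*(-2 + 9)/9 = -2*(-4) - 80*7/9 = 8 - 80*7/9 = 8 - 560/9 = -488/9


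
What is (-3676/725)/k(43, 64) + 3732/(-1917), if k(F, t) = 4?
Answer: -1489141/463275 ≈ -3.2144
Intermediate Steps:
(-3676/725)/k(43, 64) + 3732/(-1917) = -3676/725/4 + 3732/(-1917) = -3676*1/725*(¼) + 3732*(-1/1917) = -3676/725*¼ - 1244/639 = -919/725 - 1244/639 = -1489141/463275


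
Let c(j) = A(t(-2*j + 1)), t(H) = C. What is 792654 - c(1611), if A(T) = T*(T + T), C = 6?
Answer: 792582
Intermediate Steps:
t(H) = 6
A(T) = 2*T² (A(T) = T*(2*T) = 2*T²)
c(j) = 72 (c(j) = 2*6² = 2*36 = 72)
792654 - c(1611) = 792654 - 1*72 = 792654 - 72 = 792582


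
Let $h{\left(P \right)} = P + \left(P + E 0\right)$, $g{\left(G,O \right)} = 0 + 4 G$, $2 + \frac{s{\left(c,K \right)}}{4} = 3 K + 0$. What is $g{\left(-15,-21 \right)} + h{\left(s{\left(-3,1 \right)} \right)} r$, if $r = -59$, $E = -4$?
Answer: $-532$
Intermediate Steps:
$s{\left(c,K \right)} = -8 + 12 K$ ($s{\left(c,K \right)} = -8 + 4 \left(3 K + 0\right) = -8 + 4 \cdot 3 K = -8 + 12 K$)
$g{\left(G,O \right)} = 4 G$
$h{\left(P \right)} = 2 P$ ($h{\left(P \right)} = P + \left(P - 0\right) = P + \left(P + 0\right) = P + P = 2 P$)
$g{\left(-15,-21 \right)} + h{\left(s{\left(-3,1 \right)} \right)} r = 4 \left(-15\right) + 2 \left(-8 + 12 \cdot 1\right) \left(-59\right) = -60 + 2 \left(-8 + 12\right) \left(-59\right) = -60 + 2 \cdot 4 \left(-59\right) = -60 + 8 \left(-59\right) = -60 - 472 = -532$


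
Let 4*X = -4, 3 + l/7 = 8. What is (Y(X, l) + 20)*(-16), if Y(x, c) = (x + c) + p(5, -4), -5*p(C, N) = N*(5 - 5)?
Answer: -864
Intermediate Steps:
l = 35 (l = -21 + 7*8 = -21 + 56 = 35)
X = -1 (X = (1/4)*(-4) = -1)
p(C, N) = 0 (p(C, N) = -N*(5 - 5)/5 = -N*0/5 = -1/5*0 = 0)
Y(x, c) = c + x (Y(x, c) = (x + c) + 0 = (c + x) + 0 = c + x)
(Y(X, l) + 20)*(-16) = ((35 - 1) + 20)*(-16) = (34 + 20)*(-16) = 54*(-16) = -864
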